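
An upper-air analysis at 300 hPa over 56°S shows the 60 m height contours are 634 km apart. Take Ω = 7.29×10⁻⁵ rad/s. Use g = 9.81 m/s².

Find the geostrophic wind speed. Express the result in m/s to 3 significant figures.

Coriolis parameter at 56°S:
f = 2Ω sin φ = 2 × 7.29×10⁻⁵ × sin 56° = 1.21×10⁻⁴ s⁻¹
Height gradient: |∂Z/∂n| = 60 m / 634000 m = 9.46×10⁻⁵
On a pressure surface, geostrophic balance gives V_g = (g/f)|∂Z/∂n|:
V_g = 9.81 × 9.46×10⁻⁵ / 1.21×10⁻⁴ = 7.68 m/s

7.68 m/s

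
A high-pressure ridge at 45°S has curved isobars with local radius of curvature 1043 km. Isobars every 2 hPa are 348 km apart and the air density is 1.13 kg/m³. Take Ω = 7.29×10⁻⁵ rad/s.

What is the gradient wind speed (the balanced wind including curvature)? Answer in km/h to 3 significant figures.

18.7 km/h

Coriolis parameter at 45°S:
f = 2Ω sin φ = 2 × 7.29×10⁻⁵ × sin 45° = 1.03×10⁻⁴ s⁻¹
Pressure gradient: |∂P/∂n| = 200 Pa / 348000 m = 5.75×10⁻⁴ Pa/m
Geostrophic speed: V_g = |∂P/∂n|/(fρ) = 5.75×10⁻⁴/(1.03×10⁻⁴ × 1.13) = 4.93 m/s
Around a high, pressure-gradient force acts outward with centrifugal, so Coriolis balances both:
fV = (1/ρ)|∂P/∂n| + V²/R  →  V² − fR·V + fR·V_g = 0
With fR = 1.03×10⁻⁴ × 1043×10³ m = 108 m/s:
V = [fR − √((fR)² − 4 fR V_g)]/2 = [108 − √(108² − 4×108×4.93)]/2 = 5.18 m/s
Supergeostrophic (V > V_g = 4.93 m/s), as expected around a high.
Converting: 5.18 m/s × 3.6 = 18.7 km/h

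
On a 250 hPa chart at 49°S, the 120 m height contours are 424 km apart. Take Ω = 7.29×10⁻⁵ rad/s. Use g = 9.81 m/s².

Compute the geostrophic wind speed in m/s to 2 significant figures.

Coriolis parameter at 49°S:
f = 2Ω sin φ = 2 × 7.29×10⁻⁵ × sin 49° = 1.10×10⁻⁴ s⁻¹
Height gradient: |∂Z/∂n| = 120 m / 424000 m = 2.83×10⁻⁴
On a pressure surface, geostrophic balance gives V_g = (g/f)|∂Z/∂n|:
V_g = 9.81 × 2.83×10⁻⁴ / 1.10×10⁻⁴ = 25.2 m/s

25 m/s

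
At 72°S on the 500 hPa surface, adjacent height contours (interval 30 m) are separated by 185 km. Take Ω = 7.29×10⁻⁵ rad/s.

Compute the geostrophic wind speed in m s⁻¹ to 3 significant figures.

11.5 m s⁻¹

Coriolis parameter at 72°S:
f = 2Ω sin φ = 2 × 7.29×10⁻⁵ × sin 72° = 1.39×10⁻⁴ s⁻¹
Height gradient: |∂Z/∂n| = 30 m / 185000 m = 1.62×10⁻⁴
On a pressure surface, geostrophic balance gives V_g = (g/f)|∂Z/∂n|:
V_g = 9.81 × 1.62×10⁻⁴ / 1.39×10⁻⁴ = 11.5 m/s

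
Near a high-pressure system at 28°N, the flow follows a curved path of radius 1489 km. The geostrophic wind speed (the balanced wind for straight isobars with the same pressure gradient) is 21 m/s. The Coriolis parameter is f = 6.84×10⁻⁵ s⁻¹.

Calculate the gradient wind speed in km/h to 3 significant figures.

Around a high, pressure-gradient force acts outward with centrifugal, so Coriolis balances both:
fV = (1/ρ)|∂P/∂n| + V²/R  →  V² − fR·V + fR·V_g = 0
With fR = 6.84×10⁻⁵ × 1489×10³ m = 102 m/s:
V = [fR − √((fR)² − 4 fR V_g)]/2 = [102 − √(102² − 4×102×21)]/2 = 29.6 m/s
Supergeostrophic (V > V_g = 21 m/s), as expected around a high.
Converting: 29.6 m/s × 3.6 = 107 km/h

107 km/h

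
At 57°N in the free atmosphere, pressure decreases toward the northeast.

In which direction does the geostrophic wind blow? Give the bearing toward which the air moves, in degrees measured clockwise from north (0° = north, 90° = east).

135°

The pressure-gradient force points toward the northeast (bearing 045°).
Geostrophic balance: in the Northern Hemisphere the Coriolis force deflects motion to the right, so the geostrophic wind blows 90° to the right of the pressure-gradient force (low pressure on the left).
Rotating 045° by 90° clockwise gives 135° — the wind blows toward the southeast.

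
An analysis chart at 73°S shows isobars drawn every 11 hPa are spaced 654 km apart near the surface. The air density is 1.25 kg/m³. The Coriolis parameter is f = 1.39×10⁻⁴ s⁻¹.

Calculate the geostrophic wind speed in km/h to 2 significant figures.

Pressure gradient: |∂P/∂n| = 1100 Pa / 654000 m = 1.68×10⁻³ Pa/m
Geostrophic balance (pressure-gradient force = Coriolis force):
V_g = (1/(fρ)) |∂P/∂n| = 1.68×10⁻³ / (1.39×10⁻⁴ × 1.25) = 9.68 m/s
Converting: 9.68 m/s × 3.6 = 35 km/h

35 km/h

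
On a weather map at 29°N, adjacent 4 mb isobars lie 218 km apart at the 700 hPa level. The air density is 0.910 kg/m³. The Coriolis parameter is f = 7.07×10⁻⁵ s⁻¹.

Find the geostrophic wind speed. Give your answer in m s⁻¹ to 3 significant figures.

28.5 m s⁻¹

Pressure gradient: |∂P/∂n| = 400 Pa / 218000 m = 1.83×10⁻³ Pa/m
Geostrophic balance (pressure-gradient force = Coriolis force):
V_g = (1/(fρ)) |∂P/∂n| = 1.83×10⁻³ / (7.07×10⁻⁵ × 0.910) = 28.5 m/s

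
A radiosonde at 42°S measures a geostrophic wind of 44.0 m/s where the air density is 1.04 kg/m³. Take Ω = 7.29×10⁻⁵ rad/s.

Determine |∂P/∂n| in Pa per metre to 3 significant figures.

4.46×10⁻³ Pa/m

Coriolis parameter at 42°S:
f = 2Ω sin φ = 2 × 7.29×10⁻⁵ × sin 42° = 9.76×10⁻⁵ s⁻¹
Geostrophic balance rearranged: |∂P/∂n| = f ρ V_g
|∂P/∂n| = 9.76×10⁻⁵ × 1.04 × 44.0 = 4.46×10⁻³ Pa/m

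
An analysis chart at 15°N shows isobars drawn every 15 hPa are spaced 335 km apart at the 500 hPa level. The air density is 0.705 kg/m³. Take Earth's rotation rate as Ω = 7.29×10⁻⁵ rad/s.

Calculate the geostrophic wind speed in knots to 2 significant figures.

330 knots

Coriolis parameter at 15°N:
f = 2Ω sin φ = 2 × 7.29×10⁻⁵ × sin 15° = 3.77×10⁻⁵ s⁻¹
Pressure gradient: |∂P/∂n| = 1500 Pa / 335000 m = 4.48×10⁻³ Pa/m
Geostrophic balance (pressure-gradient force = Coriolis force):
V_g = (1/(fρ)) |∂P/∂n| = 4.48×10⁻³ / (3.77×10⁻⁵ × 0.705) = 168 m/s
Converting: 168 m/s × 1.944 = 330 knots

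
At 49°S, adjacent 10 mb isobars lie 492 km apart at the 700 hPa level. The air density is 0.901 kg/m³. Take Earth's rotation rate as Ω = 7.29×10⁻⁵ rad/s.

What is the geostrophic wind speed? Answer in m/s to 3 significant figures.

20.5 m/s

Coriolis parameter at 49°S:
f = 2Ω sin φ = 2 × 7.29×10⁻⁵ × sin 49° = 1.10×10⁻⁴ s⁻¹
Pressure gradient: |∂P/∂n| = 1000 Pa / 492000 m = 2.03×10⁻³ Pa/m
Geostrophic balance (pressure-gradient force = Coriolis force):
V_g = (1/(fρ)) |∂P/∂n| = 2.03×10⁻³ / (1.10×10⁻⁴ × 0.901) = 20.5 m/s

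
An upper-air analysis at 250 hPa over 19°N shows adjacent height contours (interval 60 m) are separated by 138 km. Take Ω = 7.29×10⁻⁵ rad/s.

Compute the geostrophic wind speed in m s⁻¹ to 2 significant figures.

Coriolis parameter at 19°N:
f = 2Ω sin φ = 2 × 7.29×10⁻⁵ × sin 19° = 4.75×10⁻⁵ s⁻¹
Height gradient: |∂Z/∂n| = 60 m / 138000 m = 4.35×10⁻⁴
On a pressure surface, geostrophic balance gives V_g = (g/f)|∂Z/∂n|:
V_g = 9.81 × 4.35×10⁻⁴ / 4.75×10⁻⁵ = 89.9 m/s

90 m s⁻¹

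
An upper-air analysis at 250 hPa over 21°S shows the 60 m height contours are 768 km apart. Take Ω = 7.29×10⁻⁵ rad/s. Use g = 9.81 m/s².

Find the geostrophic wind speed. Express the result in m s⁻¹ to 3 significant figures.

Coriolis parameter at 21°S:
f = 2Ω sin φ = 2 × 7.29×10⁻⁵ × sin 21° = 5.23×10⁻⁵ s⁻¹
Height gradient: |∂Z/∂n| = 60 m / 768000 m = 7.81×10⁻⁵
On a pressure surface, geostrophic balance gives V_g = (g/f)|∂Z/∂n|:
V_g = 9.81 × 7.81×10⁻⁵ / 5.23×10⁻⁵ = 14.7 m/s

14.7 m s⁻¹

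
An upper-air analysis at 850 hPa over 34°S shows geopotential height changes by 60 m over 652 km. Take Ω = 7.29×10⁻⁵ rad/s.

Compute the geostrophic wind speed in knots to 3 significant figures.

Coriolis parameter at 34°S:
f = 2Ω sin φ = 2 × 7.29×10⁻⁵ × sin 34° = 8.15×10⁻⁵ s⁻¹
Height gradient: |∂Z/∂n| = 60 m / 652000 m = 9.20×10⁻⁵
On a pressure surface, geostrophic balance gives V_g = (g/f)|∂Z/∂n|:
V_g = 9.81 × 9.20×10⁻⁵ / 8.15×10⁻⁵ = 11.1 m/s
Converting: 11.1 m/s × 1.944 = 21.5 knots

21.5 knots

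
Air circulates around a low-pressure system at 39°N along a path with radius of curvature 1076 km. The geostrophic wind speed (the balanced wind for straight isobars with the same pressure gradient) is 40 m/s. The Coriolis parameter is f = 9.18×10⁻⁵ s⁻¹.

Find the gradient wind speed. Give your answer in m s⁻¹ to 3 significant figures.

Around a low, centrifugal force acts outward with Coriolis, so pressure-gradient force balances both:
(1/ρ)|∂P/∂n| = fV + V²/R  →  V² + fR·V − fR·V_g = 0
With fR = 9.18×10⁻⁵ × 1076×10³ m = 98.8 m/s:
V = [−fR + √((fR)² + 4 fR V_g)]/2 = [−98.8 + √(98.8² + 4×98.8×40)]/2 = 30.6 m/s
Subgeostrophic (V < V_g = 40 m/s), as expected around a low.

30.6 m s⁻¹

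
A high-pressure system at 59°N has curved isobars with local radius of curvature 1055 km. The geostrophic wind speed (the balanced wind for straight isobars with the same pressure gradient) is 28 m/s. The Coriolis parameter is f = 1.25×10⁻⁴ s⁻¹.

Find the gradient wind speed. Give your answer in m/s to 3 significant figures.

40.3 m/s

Around a high, pressure-gradient force acts outward with centrifugal, so Coriolis balances both:
fV = (1/ρ)|∂P/∂n| + V²/R  →  V² − fR·V + fR·V_g = 0
With fR = 1.25×10⁻⁴ × 1055×10³ m = 132 m/s:
V = [fR − √((fR)² − 4 fR V_g)]/2 = [132 − √(132² − 4×132×28)]/2 = 40.3 m/s
Supergeostrophic (V > V_g = 28 m/s), as expected around a high.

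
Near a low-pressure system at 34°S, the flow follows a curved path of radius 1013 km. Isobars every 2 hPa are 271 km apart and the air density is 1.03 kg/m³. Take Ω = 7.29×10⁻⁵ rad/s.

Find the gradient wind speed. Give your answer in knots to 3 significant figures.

Coriolis parameter at 34°S:
f = 2Ω sin φ = 2 × 7.29×10⁻⁵ × sin 34° = 8.15×10⁻⁵ s⁻¹
Pressure gradient: |∂P/∂n| = 200 Pa / 271000 m = 7.38×10⁻⁴ Pa/m
Geostrophic speed: V_g = |∂P/∂n|/(fρ) = 7.38×10⁻⁴/(8.15×10⁻⁵ × 1.03) = 8.79 m/s
Around a low, centrifugal force acts outward with Coriolis, so pressure-gradient force balances both:
(1/ρ)|∂P/∂n| = fV + V²/R  →  V² + fR·V − fR·V_g = 0
With fR = 8.15×10⁻⁵ × 1013×10³ m = 82.6 m/s:
V = [−fR + √((fR)² + 4 fR V_g)]/2 = [−82.6 + √(82.6² + 4×82.6×8.79)]/2 = 8.01 m/s
Subgeostrophic (V < V_g = 8.79 m/s), as expected around a low.
Converting: 8.01 m/s × 1.944 = 15.6 knots

15.6 knots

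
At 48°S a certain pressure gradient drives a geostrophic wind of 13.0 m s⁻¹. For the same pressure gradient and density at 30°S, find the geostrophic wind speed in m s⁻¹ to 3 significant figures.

With the same pressure gradient and density, V_g ∝ 1/f ∝ 1/sin φ.
V₂ = V₁ · sin φ₁ / sin φ₂ = 13.0 × sin 48° / sin 30°
V₂ = 13.0 × 0.7431/0.5000 = 19.3 m s⁻¹

19.3 m s⁻¹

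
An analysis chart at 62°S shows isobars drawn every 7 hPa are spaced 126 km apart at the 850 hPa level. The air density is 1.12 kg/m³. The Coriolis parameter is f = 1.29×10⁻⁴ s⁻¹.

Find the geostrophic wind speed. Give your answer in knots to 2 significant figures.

75 knots

Pressure gradient: |∂P/∂n| = 700 Pa / 126000 m = 5.56×10⁻³ Pa/m
Geostrophic balance (pressure-gradient force = Coriolis force):
V_g = (1/(fρ)) |∂P/∂n| = 5.56×10⁻³ / (1.29×10⁻⁴ × 1.12) = 38.5 m/s
Converting: 38.5 m/s × 1.944 = 75 knots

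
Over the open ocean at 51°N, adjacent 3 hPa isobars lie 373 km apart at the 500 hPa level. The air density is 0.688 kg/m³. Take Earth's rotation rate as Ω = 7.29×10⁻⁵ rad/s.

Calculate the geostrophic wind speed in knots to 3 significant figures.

20.1 knots

Coriolis parameter at 51°N:
f = 2Ω sin φ = 2 × 7.29×10⁻⁵ × sin 51° = 1.13×10⁻⁴ s⁻¹
Pressure gradient: |∂P/∂n| = 300 Pa / 373000 m = 8.04×10⁻⁴ Pa/m
Geostrophic balance (pressure-gradient force = Coriolis force):
V_g = (1/(fρ)) |∂P/∂n| = 8.04×10⁻⁴ / (1.13×10⁻⁴ × 0.688) = 10.3 m/s
Converting: 10.3 m/s × 1.944 = 20.1 knots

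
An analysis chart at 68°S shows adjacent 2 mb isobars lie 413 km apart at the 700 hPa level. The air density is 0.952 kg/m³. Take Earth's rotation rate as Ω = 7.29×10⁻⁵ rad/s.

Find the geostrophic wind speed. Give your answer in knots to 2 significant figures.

Coriolis parameter at 68°S:
f = 2Ω sin φ = 2 × 7.29×10⁻⁵ × sin 68° = 1.35×10⁻⁴ s⁻¹
Pressure gradient: |∂P/∂n| = 200 Pa / 413000 m = 4.84×10⁻⁴ Pa/m
Geostrophic balance (pressure-gradient force = Coriolis force):
V_g = (1/(fρ)) |∂P/∂n| = 4.84×10⁻⁴ / (1.35×10⁻⁴ × 0.952) = 3.76 m/s
Converting: 3.76 m/s × 1.944 = 7.3 knots

7.3 knots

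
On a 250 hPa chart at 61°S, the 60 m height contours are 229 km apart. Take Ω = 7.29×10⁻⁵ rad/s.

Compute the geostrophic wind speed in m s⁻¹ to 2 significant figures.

Coriolis parameter at 61°S:
f = 2Ω sin φ = 2 × 7.29×10⁻⁵ × sin 61° = 1.28×10⁻⁴ s⁻¹
Height gradient: |∂Z/∂n| = 60 m / 229000 m = 2.62×10⁻⁴
On a pressure surface, geostrophic balance gives V_g = (g/f)|∂Z/∂n|:
V_g = 9.81 × 2.62×10⁻⁴ / 1.28×10⁻⁴ = 20.2 m/s

20 m s⁻¹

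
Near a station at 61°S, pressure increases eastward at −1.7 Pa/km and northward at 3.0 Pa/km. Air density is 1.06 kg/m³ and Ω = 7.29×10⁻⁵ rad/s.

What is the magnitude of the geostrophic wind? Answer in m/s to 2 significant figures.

Coriolis parameter at 61°S:
f = 2Ω sin φ = 2 × 7.29×10⁻⁵ × sin 61° = 1.28×10⁻⁴ s⁻¹
In the Southern Hemisphere f is negative: f = −1.28×10⁻⁴ s⁻¹.
Component geostrophic relations (x east, y north):
u_g = −(1/(fρ)) ∂P/∂y,  v_g = (1/(fρ)) ∂P/∂x
u_g = −(3.0×10⁻³)/(−1.28×10⁻⁴ × 1.06) = 22.2 m/s;  v_g = (−1.7×10⁻³)/(−1.28×10⁻⁴ × 1.06) = 12.6 m/s
|V_g| = √(u_g² + v_g²) = 25.5 m/s

26 m/s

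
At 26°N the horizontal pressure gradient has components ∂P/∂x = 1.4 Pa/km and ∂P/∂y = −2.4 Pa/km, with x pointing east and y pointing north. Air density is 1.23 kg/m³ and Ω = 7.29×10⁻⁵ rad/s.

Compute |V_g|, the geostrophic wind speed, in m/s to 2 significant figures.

35 m/s

Coriolis parameter at 26°N:
f = 2Ω sin φ = 2 × 7.29×10⁻⁵ × sin 26° = 6.39×10⁻⁵ s⁻¹
Component geostrophic relations (x east, y north):
u_g = −(1/(fρ)) ∂P/∂y,  v_g = (1/(fρ)) ∂P/∂x
u_g = −(−2.4×10⁻³)/(6.39×10⁻⁵ × 1.23) = 30.5 m/s;  v_g = (1.4×10⁻³)/(6.39×10⁻⁵ × 1.23) = 17.8 m/s
|V_g| = √(u_g² + v_g²) = 35.3 m/s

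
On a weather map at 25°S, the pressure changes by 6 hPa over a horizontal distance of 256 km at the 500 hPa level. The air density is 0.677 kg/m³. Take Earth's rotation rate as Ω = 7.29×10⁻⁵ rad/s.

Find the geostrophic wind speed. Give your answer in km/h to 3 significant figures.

202 km/h

Coriolis parameter at 25°S:
f = 2Ω sin φ = 2 × 7.29×10⁻⁵ × sin 25° = 6.16×10⁻⁵ s⁻¹
Pressure gradient: |∂P/∂n| = 600 Pa / 256000 m = 2.34×10⁻³ Pa/m
Geostrophic balance (pressure-gradient force = Coriolis force):
V_g = (1/(fρ)) |∂P/∂n| = 2.34×10⁻³ / (6.16×10⁻⁵ × 0.677) = 56.2 m/s
Converting: 56.2 m/s × 3.6 = 202 km/h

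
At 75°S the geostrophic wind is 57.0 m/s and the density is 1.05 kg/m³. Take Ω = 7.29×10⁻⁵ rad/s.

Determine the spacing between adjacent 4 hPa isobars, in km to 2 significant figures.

Coriolis parameter at 75°S:
f = 2Ω sin φ = 2 × 7.29×10⁻⁵ × sin 75° = 1.41×10⁻⁴ s⁻¹
Geostrophic balance rearranged: |∂P/∂n| = f ρ V_g
|∂P/∂n| = 1.41×10⁻⁴ × 1.05 × 57.0 = 8.43×10⁻³ Pa/m
Isobar spacing: Δn = ΔP/|∂P/∂n| = 400 Pa / 8.43×10⁻³ Pa/m = 47456 m ≈ 47 km

47 km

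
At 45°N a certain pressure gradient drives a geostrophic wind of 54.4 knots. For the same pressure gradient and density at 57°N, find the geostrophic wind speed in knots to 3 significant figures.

45.9 knots

With the same pressure gradient and density, V_g ∝ 1/f ∝ 1/sin φ.
V₂ = V₁ · sin φ₁ / sin φ₂ = 54.4 × sin 45° / sin 57°
V₂ = 54.4 × 0.7071/0.8387 = 45.9 knots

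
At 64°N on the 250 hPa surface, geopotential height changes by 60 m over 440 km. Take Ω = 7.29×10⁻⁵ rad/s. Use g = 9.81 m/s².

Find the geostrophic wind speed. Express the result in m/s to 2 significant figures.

Coriolis parameter at 64°N:
f = 2Ω sin φ = 2 × 7.29×10⁻⁵ × sin 64° = 1.31×10⁻⁴ s⁻¹
Height gradient: |∂Z/∂n| = 60 m / 440000 m = 1.36×10⁻⁴
On a pressure surface, geostrophic balance gives V_g = (g/f)|∂Z/∂n|:
V_g = 9.81 × 1.36×10⁻⁴ / 1.31×10⁻⁴ = 10.2 m/s

10 m/s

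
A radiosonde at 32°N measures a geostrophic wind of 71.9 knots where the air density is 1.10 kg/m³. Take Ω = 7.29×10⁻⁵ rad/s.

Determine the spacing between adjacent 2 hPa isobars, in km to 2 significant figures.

Coriolis parameter at 32°N:
f = 2Ω sin φ = 2 × 7.29×10⁻⁵ × sin 32° = 7.73×10⁻⁵ s⁻¹
Wind speed in SI: 71.9 knots = 37.0 m/s
Geostrophic balance rearranged: |∂P/∂n| = f ρ V_g
|∂P/∂n| = 7.73×10⁻⁵ × 1.10 × 37.0 = 3.14×10⁻³ Pa/m
Isobar spacing: Δn = ΔP/|∂P/∂n| = 200 Pa / 3.14×10⁻³ Pa/m = 63621 m ≈ 64 km

64 km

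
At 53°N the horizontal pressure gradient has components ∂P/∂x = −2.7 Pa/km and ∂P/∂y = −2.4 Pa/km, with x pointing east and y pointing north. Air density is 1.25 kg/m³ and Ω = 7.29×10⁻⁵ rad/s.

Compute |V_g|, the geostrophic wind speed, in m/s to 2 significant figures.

25 m/s

Coriolis parameter at 53°N:
f = 2Ω sin φ = 2 × 7.29×10⁻⁵ × sin 53° = 1.16×10⁻⁴ s⁻¹
Component geostrophic relations (x east, y north):
u_g = −(1/(fρ)) ∂P/∂y,  v_g = (1/(fρ)) ∂P/∂x
u_g = −(−2.4×10⁻³)/(1.16×10⁻⁴ × 1.25) = 16.5 m/s;  v_g = (−2.7×10⁻³)/(1.16×10⁻⁴ × 1.25) = −18.6 m/s
|V_g| = √(u_g² + v_g²) = 24.8 m/s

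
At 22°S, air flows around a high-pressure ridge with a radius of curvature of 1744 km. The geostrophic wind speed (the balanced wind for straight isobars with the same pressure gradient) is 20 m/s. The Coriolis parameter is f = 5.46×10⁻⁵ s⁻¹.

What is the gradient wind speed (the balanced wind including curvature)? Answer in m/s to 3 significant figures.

28.6 m/s

Around a high, pressure-gradient force acts outward with centrifugal, so Coriolis balances both:
fV = (1/ρ)|∂P/∂n| + V²/R  →  V² − fR·V + fR·V_g = 0
With fR = 5.46×10⁻⁵ × 1744×10³ m = 95.2 m/s:
V = [fR − √((fR)² − 4 fR V_g)]/2 = [95.2 − √(95.2² − 4×95.2×20)]/2 = 28.6 m/s
Supergeostrophic (V > V_g = 20 m/s), as expected around a high.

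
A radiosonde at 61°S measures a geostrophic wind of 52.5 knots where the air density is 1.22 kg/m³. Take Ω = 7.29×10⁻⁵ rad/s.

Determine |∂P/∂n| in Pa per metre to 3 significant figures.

4.20×10⁻³ Pa/m

Coriolis parameter at 61°S:
f = 2Ω sin φ = 2 × 7.29×10⁻⁵ × sin 61° = 1.28×10⁻⁴ s⁻¹
Wind speed in SI: 52.5 knots = 27.0 m/s
Geostrophic balance rearranged: |∂P/∂n| = f ρ V_g
|∂P/∂n| = 1.28×10⁻⁴ × 1.22 × 27.0 = 4.20×10⁻³ Pa/m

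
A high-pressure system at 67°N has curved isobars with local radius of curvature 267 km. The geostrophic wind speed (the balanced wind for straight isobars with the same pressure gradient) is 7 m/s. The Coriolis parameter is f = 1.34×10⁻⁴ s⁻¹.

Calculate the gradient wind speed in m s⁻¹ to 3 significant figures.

9.55 m s⁻¹

Around a high, pressure-gradient force acts outward with centrifugal, so Coriolis balances both:
fV = (1/ρ)|∂P/∂n| + V²/R  →  V² − fR·V + fR·V_g = 0
With fR = 1.34×10⁻⁴ × 267×10³ m = 35.8 m/s:
V = [fR − √((fR)² − 4 fR V_g)]/2 = [35.8 − √(35.8² − 4×35.8×7)]/2 = 9.55 m/s
Supergeostrophic (V > V_g = 7 m/s), as expected around a high.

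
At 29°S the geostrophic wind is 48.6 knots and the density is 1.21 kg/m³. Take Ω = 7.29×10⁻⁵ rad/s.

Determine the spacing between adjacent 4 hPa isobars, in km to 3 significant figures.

Coriolis parameter at 29°S:
f = 2Ω sin φ = 2 × 7.29×10⁻⁵ × sin 29° = 7.07×10⁻⁵ s⁻¹
Wind speed in SI: 48.6 knots = 25.0 m/s
Geostrophic balance rearranged: |∂P/∂n| = f ρ V_g
|∂P/∂n| = 7.07×10⁻⁵ × 1.21 × 25.0 = 2.14×10⁻³ Pa/m
Isobar spacing: Δn = ΔP/|∂P/∂n| = 400 Pa / 2.14×10⁻³ Pa/m = 187056 m ≈ 187 km

187 km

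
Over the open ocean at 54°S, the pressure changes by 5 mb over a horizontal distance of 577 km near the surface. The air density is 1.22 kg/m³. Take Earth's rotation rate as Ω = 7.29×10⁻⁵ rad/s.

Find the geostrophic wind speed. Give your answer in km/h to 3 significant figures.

21.7 km/h

Coriolis parameter at 54°S:
f = 2Ω sin φ = 2 × 7.29×10⁻⁵ × sin 54° = 1.18×10⁻⁴ s⁻¹
Pressure gradient: |∂P/∂n| = 500 Pa / 577000 m = 8.67×10⁻⁴ Pa/m
Geostrophic balance (pressure-gradient force = Coriolis force):
V_g = (1/(fρ)) |∂P/∂n| = 8.67×10⁻⁴ / (1.18×10⁻⁴ × 1.22) = 6.02 m/s
Converting: 6.02 m/s × 3.6 = 21.7 km/h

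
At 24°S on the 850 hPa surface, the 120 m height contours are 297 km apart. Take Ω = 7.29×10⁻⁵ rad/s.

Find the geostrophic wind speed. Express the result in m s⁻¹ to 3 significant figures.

66.8 m s⁻¹

Coriolis parameter at 24°S:
f = 2Ω sin φ = 2 × 7.29×10⁻⁵ × sin 24° = 5.93×10⁻⁵ s⁻¹
Height gradient: |∂Z/∂n| = 120 m / 297000 m = 4.04×10⁻⁴
On a pressure surface, geostrophic balance gives V_g = (g/f)|∂Z/∂n|:
V_g = 9.81 × 4.04×10⁻⁴ / 5.93×10⁻⁵ = 66.8 m/s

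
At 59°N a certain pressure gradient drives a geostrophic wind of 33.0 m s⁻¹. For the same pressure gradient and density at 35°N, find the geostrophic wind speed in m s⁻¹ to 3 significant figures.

49.3 m s⁻¹

With the same pressure gradient and density, V_g ∝ 1/f ∝ 1/sin φ.
V₂ = V₁ · sin φ₁ / sin φ₂ = 33.0 × sin 59° / sin 35°
V₂ = 33.0 × 0.8572/0.5736 = 49.3 m s⁻¹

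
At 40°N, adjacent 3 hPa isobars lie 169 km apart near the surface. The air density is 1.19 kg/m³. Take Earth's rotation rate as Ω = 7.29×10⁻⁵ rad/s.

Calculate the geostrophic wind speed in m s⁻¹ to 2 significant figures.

16 m s⁻¹

Coriolis parameter at 40°N:
f = 2Ω sin φ = 2 × 7.29×10⁻⁵ × sin 40° = 9.37×10⁻⁵ s⁻¹
Pressure gradient: |∂P/∂n| = 300 Pa / 169000 m = 1.78×10⁻³ Pa/m
Geostrophic balance (pressure-gradient force = Coriolis force):
V_g = (1/(fρ)) |∂P/∂n| = 1.78×10⁻³ / (9.37×10⁻⁵ × 1.19) = 15.9 m/s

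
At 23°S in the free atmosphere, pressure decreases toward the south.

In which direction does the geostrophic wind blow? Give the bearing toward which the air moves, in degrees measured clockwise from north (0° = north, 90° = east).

090°

The pressure-gradient force points toward the south (bearing 180°).
Geostrophic balance: in the Southern Hemisphere the Coriolis force deflects motion to the left, so the geostrophic wind blows 90° to the left of the pressure-gradient force (low pressure on the right).
Rotating 180° by 90° counterclockwise gives 090° — the wind blows toward the east.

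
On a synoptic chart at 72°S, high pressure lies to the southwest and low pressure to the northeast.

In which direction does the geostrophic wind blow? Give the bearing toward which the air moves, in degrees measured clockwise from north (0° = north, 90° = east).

The pressure-gradient force points toward the northeast (bearing 045°).
Geostrophic balance: in the Southern Hemisphere the Coriolis force deflects motion to the left, so the geostrophic wind blows 90° to the left of the pressure-gradient force (low pressure on the right).
Rotating 045° by 90° counterclockwise gives 315° — the wind blows toward the northwest.

315°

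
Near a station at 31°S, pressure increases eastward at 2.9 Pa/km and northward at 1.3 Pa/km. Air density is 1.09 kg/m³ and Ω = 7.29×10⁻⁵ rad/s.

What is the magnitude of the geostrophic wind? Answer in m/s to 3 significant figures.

38.8 m/s

Coriolis parameter at 31°S:
f = 2Ω sin φ = 2 × 7.29×10⁻⁵ × sin 31° = 7.51×10⁻⁵ s⁻¹
In the Southern Hemisphere f is negative: f = −7.51×10⁻⁵ s⁻¹.
Component geostrophic relations (x east, y north):
u_g = −(1/(fρ)) ∂P/∂y,  v_g = (1/(fρ)) ∂P/∂x
u_g = −(1.3×10⁻³)/(−7.51×10⁻⁵ × 1.09) = 15.9 m/s;  v_g = (2.9×10⁻³)/(−7.51×10⁻⁵ × 1.09) = −35.4 m/s
|V_g| = √(u_g² + v_g²) = 38.8 m/s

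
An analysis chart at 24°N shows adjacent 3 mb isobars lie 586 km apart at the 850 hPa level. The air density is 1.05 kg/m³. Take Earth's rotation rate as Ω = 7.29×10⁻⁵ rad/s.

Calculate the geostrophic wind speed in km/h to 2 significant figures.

Coriolis parameter at 24°N:
f = 2Ω sin φ = 2 × 7.29×10⁻⁵ × sin 24° = 5.93×10⁻⁵ s⁻¹
Pressure gradient: |∂P/∂n| = 300 Pa / 586000 m = 5.12×10⁻⁴ Pa/m
Geostrophic balance (pressure-gradient force = Coriolis force):
V_g = (1/(fρ)) |∂P/∂n| = 5.12×10⁻⁴ / (5.93×10⁻⁵ × 1.05) = 8.22 m/s
Converting: 8.22 m/s × 3.6 = 30 km/h

30 km/h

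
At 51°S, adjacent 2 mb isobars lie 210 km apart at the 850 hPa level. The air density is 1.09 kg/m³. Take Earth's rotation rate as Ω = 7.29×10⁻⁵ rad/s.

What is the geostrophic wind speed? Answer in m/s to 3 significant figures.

7.71 m/s

Coriolis parameter at 51°S:
f = 2Ω sin φ = 2 × 7.29×10⁻⁵ × sin 51° = 1.13×10⁻⁴ s⁻¹
Pressure gradient: |∂P/∂n| = 200 Pa / 210000 m = 9.52×10⁻⁴ Pa/m
Geostrophic balance (pressure-gradient force = Coriolis force):
V_g = (1/(fρ)) |∂P/∂n| = 9.52×10⁻⁴ / (1.13×10⁻⁴ × 1.09) = 7.71 m/s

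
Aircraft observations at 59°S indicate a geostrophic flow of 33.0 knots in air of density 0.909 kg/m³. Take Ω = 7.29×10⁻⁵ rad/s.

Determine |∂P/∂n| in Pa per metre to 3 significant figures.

1.93×10⁻³ Pa/m

Coriolis parameter at 59°S:
f = 2Ω sin φ = 2 × 7.29×10⁻⁵ × sin 59° = 1.25×10⁻⁴ s⁻¹
Wind speed in SI: 33.0 knots = 17.0 m/s
Geostrophic balance rearranged: |∂P/∂n| = f ρ V_g
|∂P/∂n| = 1.25×10⁻⁴ × 0.909 × 17.0 = 1.93×10⁻³ Pa/m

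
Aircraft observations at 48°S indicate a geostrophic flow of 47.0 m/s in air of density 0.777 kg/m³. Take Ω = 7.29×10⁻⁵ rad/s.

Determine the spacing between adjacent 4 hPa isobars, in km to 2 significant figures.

Coriolis parameter at 48°S:
f = 2Ω sin φ = 2 × 7.29×10⁻⁵ × sin 48° = 1.08×10⁻⁴ s⁻¹
Geostrophic balance rearranged: |∂P/∂n| = f ρ V_g
|∂P/∂n| = 1.08×10⁻⁴ × 0.777 × 47.0 = 3.96×10⁻³ Pa/m
Isobar spacing: Δn = ΔP/|∂P/∂n| = 400 Pa / 3.96×10⁻³ Pa/m = 101090 m ≈ 100 km

100 km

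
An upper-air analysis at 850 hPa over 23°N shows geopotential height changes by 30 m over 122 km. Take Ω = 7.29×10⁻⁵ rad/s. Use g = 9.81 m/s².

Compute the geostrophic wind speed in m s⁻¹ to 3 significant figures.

Coriolis parameter at 23°N:
f = 2Ω sin φ = 2 × 7.29×10⁻⁵ × sin 23° = 5.70×10⁻⁵ s⁻¹
Height gradient: |∂Z/∂n| = 30 m / 122000 m = 2.46×10⁻⁴
On a pressure surface, geostrophic balance gives V_g = (g/f)|∂Z/∂n|:
V_g = 9.81 × 2.46×10⁻⁴ / 5.70×10⁻⁵ = 42.3 m/s

42.3 m s⁻¹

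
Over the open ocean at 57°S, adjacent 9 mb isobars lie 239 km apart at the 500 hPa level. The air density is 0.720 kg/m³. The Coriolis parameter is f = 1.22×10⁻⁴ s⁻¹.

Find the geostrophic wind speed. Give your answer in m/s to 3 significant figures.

42.9 m/s

Pressure gradient: |∂P/∂n| = 900 Pa / 239000 m = 3.77×10⁻³ Pa/m
Geostrophic balance (pressure-gradient force = Coriolis force):
V_g = (1/(fρ)) |∂P/∂n| = 3.77×10⁻³ / (1.22×10⁻⁴ × 0.720) = 42.9 m/s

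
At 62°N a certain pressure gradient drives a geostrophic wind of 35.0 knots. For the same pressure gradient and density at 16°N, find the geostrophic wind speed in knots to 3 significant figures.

With the same pressure gradient and density, V_g ∝ 1/f ∝ 1/sin φ.
V₂ = V₁ · sin φ₁ / sin φ₂ = 35.0 × sin 62° / sin 16°
V₂ = 35.0 × 0.8829/0.2756 = 112 knots

112 knots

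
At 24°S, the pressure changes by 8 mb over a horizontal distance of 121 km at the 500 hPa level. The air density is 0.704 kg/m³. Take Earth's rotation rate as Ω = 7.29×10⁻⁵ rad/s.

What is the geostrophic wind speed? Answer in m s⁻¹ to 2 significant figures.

Coriolis parameter at 24°S:
f = 2Ω sin φ = 2 × 7.29×10⁻⁵ × sin 24° = 5.93×10⁻⁵ s⁻¹
Pressure gradient: |∂P/∂n| = 800 Pa / 121000 m = 6.61×10⁻³ Pa/m
Geostrophic balance (pressure-gradient force = Coriolis force):
V_g = (1/(fρ)) |∂P/∂n| = 6.61×10⁻³ / (5.93×10⁻⁵ × 0.704) = 158 m/s

160 m s⁻¹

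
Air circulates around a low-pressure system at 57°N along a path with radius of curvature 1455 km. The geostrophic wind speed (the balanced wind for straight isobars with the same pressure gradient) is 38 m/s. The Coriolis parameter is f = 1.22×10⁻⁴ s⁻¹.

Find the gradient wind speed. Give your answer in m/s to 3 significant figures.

Around a low, centrifugal force acts outward with Coriolis, so pressure-gradient force balances both:
(1/ρ)|∂P/∂n| = fV + V²/R  →  V² + fR·V − fR·V_g = 0
With fR = 1.22×10⁻⁴ × 1455×10³ m = 178 m/s:
V = [−fR + √((fR)² + 4 fR V_g)]/2 = [−178 + √(178² + 4×178×38)]/2 = 32.2 m/s
Subgeostrophic (V < V_g = 38 m/s), as expected around a low.

32.2 m/s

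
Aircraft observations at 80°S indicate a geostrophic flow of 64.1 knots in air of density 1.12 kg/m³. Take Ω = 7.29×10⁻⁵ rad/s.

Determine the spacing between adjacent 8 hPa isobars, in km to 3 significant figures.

Coriolis parameter at 80°S:
f = 2Ω sin φ = 2 × 7.29×10⁻⁵ × sin 80° = 1.44×10⁻⁴ s⁻¹
Wind speed in SI: 64.1 knots = 33.0 m/s
Geostrophic balance rearranged: |∂P/∂n| = f ρ V_g
|∂P/∂n| = 1.44×10⁻⁴ × 1.12 × 33.0 = 5.30×10⁻³ Pa/m
Isobar spacing: Δn = ΔP/|∂P/∂n| = 800 Pa / 5.30×10⁻³ Pa/m = 150857 m ≈ 151 km

151 km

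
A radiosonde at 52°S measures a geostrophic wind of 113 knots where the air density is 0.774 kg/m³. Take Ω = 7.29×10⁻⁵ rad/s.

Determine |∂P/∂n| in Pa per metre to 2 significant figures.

Coriolis parameter at 52°S:
f = 2Ω sin φ = 2 × 7.29×10⁻⁵ × sin 52° = 1.15×10⁻⁴ s⁻¹
Wind speed in SI: 113 knots = 58.1 m/s
Geostrophic balance rearranged: |∂P/∂n| = f ρ V_g
|∂P/∂n| = 1.15×10⁻⁴ × 0.774 × 58.1 = 5.17×10⁻³ Pa/m

5.2×10⁻³ Pa/m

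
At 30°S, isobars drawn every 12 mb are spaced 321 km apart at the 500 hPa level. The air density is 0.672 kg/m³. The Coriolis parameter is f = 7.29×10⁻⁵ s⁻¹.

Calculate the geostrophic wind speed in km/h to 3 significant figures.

275 km/h

Pressure gradient: |∂P/∂n| = 1200 Pa / 321000 m = 3.74×10⁻³ Pa/m
Geostrophic balance (pressure-gradient force = Coriolis force):
V_g = (1/(fρ)) |∂P/∂n| = 3.74×10⁻³ / (7.29×10⁻⁵ × 0.672) = 76.3 m/s
Converting: 76.3 m/s × 3.6 = 275 km/h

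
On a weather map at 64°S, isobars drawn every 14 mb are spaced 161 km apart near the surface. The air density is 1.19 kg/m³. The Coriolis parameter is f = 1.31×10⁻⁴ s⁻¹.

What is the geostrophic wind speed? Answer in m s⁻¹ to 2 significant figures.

Pressure gradient: |∂P/∂n| = 1400 Pa / 161000 m = 8.70×10⁻³ Pa/m
Geostrophic balance (pressure-gradient force = Coriolis force):
V_g = (1/(fρ)) |∂P/∂n| = 8.70×10⁻³ / (1.31×10⁻⁴ × 1.19) = 55.8 m/s

56 m s⁻¹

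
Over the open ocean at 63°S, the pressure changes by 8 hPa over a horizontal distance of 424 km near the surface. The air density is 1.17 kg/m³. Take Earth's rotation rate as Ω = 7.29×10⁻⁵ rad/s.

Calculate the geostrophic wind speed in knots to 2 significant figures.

24 knots

Coriolis parameter at 63°S:
f = 2Ω sin φ = 2 × 7.29×10⁻⁵ × sin 63° = 1.30×10⁻⁴ s⁻¹
Pressure gradient: |∂P/∂n| = 800 Pa / 424000 m = 1.89×10⁻³ Pa/m
Geostrophic balance (pressure-gradient force = Coriolis force):
V_g = (1/(fρ)) |∂P/∂n| = 1.89×10⁻³ / (1.30×10⁻⁴ × 1.17) = 12.4 m/s
Converting: 12.4 m/s × 1.944 = 24 knots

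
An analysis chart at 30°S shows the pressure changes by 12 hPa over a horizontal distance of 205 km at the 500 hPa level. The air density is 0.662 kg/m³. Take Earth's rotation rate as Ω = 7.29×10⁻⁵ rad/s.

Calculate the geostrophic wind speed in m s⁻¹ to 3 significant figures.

121 m s⁻¹

Coriolis parameter at 30°S:
f = 2Ω sin φ = 2 × 7.29×10⁻⁵ × sin 30° = 7.29×10⁻⁵ s⁻¹
Pressure gradient: |∂P/∂n| = 1200 Pa / 205000 m = 5.85×10⁻³ Pa/m
Geostrophic balance (pressure-gradient force = Coriolis force):
V_g = (1/(fρ)) |∂P/∂n| = 5.85×10⁻³ / (7.29×10⁻⁵ × 0.662) = 121 m/s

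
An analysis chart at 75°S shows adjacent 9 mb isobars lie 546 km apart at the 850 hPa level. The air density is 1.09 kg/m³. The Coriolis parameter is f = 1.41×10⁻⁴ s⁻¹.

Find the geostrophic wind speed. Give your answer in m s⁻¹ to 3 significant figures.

Pressure gradient: |∂P/∂n| = 900 Pa / 546000 m = 1.65×10⁻³ Pa/m
Geostrophic balance (pressure-gradient force = Coriolis force):
V_g = (1/(fρ)) |∂P/∂n| = 1.65×10⁻³ / (1.41×10⁻⁴ × 1.09) = 10.7 m/s

10.7 m s⁻¹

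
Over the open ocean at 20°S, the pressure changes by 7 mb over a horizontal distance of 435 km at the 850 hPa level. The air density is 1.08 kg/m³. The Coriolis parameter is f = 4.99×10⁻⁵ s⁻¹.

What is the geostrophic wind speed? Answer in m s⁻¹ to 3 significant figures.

Pressure gradient: |∂P/∂n| = 700 Pa / 435000 m = 1.61×10⁻³ Pa/m
Geostrophic balance (pressure-gradient force = Coriolis force):
V_g = (1/(fρ)) |∂P/∂n| = 1.61×10⁻³ / (4.99×10⁻⁵ × 1.08) = 29.9 m/s

29.9 m s⁻¹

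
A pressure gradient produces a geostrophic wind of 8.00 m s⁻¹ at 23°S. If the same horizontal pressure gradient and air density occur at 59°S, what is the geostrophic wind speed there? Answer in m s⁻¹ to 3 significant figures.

3.65 m s⁻¹

With the same pressure gradient and density, V_g ∝ 1/f ∝ 1/sin φ.
V₂ = V₁ · sin φ₁ / sin φ₂ = 8.00 × sin 23° / sin 59°
V₂ = 8.00 × 0.3907/0.8572 = 3.65 m s⁻¹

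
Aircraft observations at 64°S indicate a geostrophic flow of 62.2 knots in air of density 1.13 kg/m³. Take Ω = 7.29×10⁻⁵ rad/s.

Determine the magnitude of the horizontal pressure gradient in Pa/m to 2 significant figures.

4.7×10⁻³ Pa/m

Coriolis parameter at 64°S:
f = 2Ω sin φ = 2 × 7.29×10⁻⁵ × sin 64° = 1.31×10⁻⁴ s⁻¹
Wind speed in SI: 62.2 knots = 32.0 m/s
Geostrophic balance rearranged: |∂P/∂n| = f ρ V_g
|∂P/∂n| = 1.31×10⁻⁴ × 1.13 × 32.0 = 4.74×10⁻³ Pa/m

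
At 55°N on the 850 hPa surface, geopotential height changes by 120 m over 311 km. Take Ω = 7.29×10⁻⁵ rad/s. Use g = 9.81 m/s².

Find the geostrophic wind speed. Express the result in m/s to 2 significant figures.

Coriolis parameter at 55°N:
f = 2Ω sin φ = 2 × 7.29×10⁻⁵ × sin 55° = 1.19×10⁻⁴ s⁻¹
Height gradient: |∂Z/∂n| = 120 m / 311000 m = 3.86×10⁻⁴
On a pressure surface, geostrophic balance gives V_g = (g/f)|∂Z/∂n|:
V_g = 9.81 × 3.86×10⁻⁴ / 1.19×10⁻⁴ = 31.7 m/s

32 m/s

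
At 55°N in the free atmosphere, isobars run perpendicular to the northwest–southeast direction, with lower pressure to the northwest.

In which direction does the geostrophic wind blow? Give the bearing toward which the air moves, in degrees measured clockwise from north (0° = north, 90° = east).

The pressure-gradient force points toward the northwest (bearing 315°).
Geostrophic balance: in the Northern Hemisphere the Coriolis force deflects motion to the right, so the geostrophic wind blows 90° to the right of the pressure-gradient force (low pressure on the left).
Rotating 315° by 90° clockwise gives 045° — the wind blows toward the northeast.

045°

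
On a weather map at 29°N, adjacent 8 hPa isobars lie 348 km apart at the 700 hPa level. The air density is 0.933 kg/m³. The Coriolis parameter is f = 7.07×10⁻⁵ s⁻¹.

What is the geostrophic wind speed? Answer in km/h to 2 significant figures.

Pressure gradient: |∂P/∂n| = 800 Pa / 348000 m = 2.30×10⁻³ Pa/m
Geostrophic balance (pressure-gradient force = Coriolis force):
V_g = (1/(fρ)) |∂P/∂n| = 2.30×10⁻³ / (7.07×10⁻⁵ × 0.933) = 34.9 m/s
Converting: 34.9 m/s × 3.6 = 130 km/h

130 km/h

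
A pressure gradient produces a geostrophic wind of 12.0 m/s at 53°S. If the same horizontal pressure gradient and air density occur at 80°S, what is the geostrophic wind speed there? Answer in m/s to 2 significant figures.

9.7 m/s

With the same pressure gradient and density, V_g ∝ 1/f ∝ 1/sin φ.
V₂ = V₁ · sin φ₁ / sin φ₂ = 12.0 × sin 53° / sin 80°
V₂ = 12.0 × 0.7986/0.9848 = 9.7 m/s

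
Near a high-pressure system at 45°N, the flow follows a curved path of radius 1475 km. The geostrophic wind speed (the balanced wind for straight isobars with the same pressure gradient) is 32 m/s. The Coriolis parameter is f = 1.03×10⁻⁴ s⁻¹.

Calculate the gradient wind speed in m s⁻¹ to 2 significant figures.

Around a high, pressure-gradient force acts outward with centrifugal, so Coriolis balances both:
fV = (1/ρ)|∂P/∂n| + V²/R  →  V² − fR·V + fR·V_g = 0
With fR = 1.03×10⁻⁴ × 1475×10³ m = 152 m/s:
V = [fR − √((fR)² − 4 fR V_g)]/2 = [152 − √(152² − 4×152×32)]/2 = 45.8 m/s
Supergeostrophic (V > V_g = 32 m/s), as expected around a high.

46 m s⁻¹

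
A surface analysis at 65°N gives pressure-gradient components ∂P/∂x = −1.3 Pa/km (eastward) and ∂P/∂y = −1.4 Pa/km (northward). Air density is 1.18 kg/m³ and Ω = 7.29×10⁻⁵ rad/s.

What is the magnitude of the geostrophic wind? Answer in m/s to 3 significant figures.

Coriolis parameter at 65°N:
f = 2Ω sin φ = 2 × 7.29×10⁻⁵ × sin 65° = 1.32×10⁻⁴ s⁻¹
Component geostrophic relations (x east, y north):
u_g = −(1/(fρ)) ∂P/∂y,  v_g = (1/(fρ)) ∂P/∂x
u_g = −(−1.4×10⁻³)/(1.32×10⁻⁴ × 1.18) = 8.98 m/s;  v_g = (−1.3×10⁻³)/(1.32×10⁻⁴ × 1.18) = −8.34 m/s
|V_g| = √(u_g² + v_g²) = 12.3 m/s

12.3 m/s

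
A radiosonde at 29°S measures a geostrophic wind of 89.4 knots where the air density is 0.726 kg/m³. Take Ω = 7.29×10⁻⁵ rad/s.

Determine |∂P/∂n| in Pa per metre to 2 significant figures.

2.4×10⁻³ Pa/m

Coriolis parameter at 29°S:
f = 2Ω sin φ = 2 × 7.29×10⁻⁵ × sin 29° = 7.07×10⁻⁵ s⁻¹
Wind speed in SI: 89.4 knots = 46.0 m/s
Geostrophic balance rearranged: |∂P/∂n| = f ρ V_g
|∂P/∂n| = 7.07×10⁻⁵ × 0.726 × 46.0 = 2.36×10⁻³ Pa/m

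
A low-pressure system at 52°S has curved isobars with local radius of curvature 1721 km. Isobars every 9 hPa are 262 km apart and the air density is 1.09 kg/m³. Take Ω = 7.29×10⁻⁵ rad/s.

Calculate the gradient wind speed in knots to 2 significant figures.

Coriolis parameter at 52°S:
f = 2Ω sin φ = 2 × 7.29×10⁻⁵ × sin 52° = 1.15×10⁻⁴ s⁻¹
Pressure gradient: |∂P/∂n| = 900 Pa / 262000 m = 3.44×10⁻³ Pa/m
Geostrophic speed: V_g = |∂P/∂n|/(fρ) = 3.44×10⁻³/(1.15×10⁻⁴ × 1.09) = 27.4 m/s
Around a low, centrifugal force acts outward with Coriolis, so pressure-gradient force balances both:
(1/ρ)|∂P/∂n| = fV + V²/R  →  V² + fR·V − fR·V_g = 0
With fR = 1.15×10⁻⁴ × 1721×10³ m = 198 m/s:
V = [−fR + √((fR)² + 4 fR V_g)]/2 = [−198 + √(198² + 4×198×27.4)]/2 = 24.4 m/s
Subgeostrophic (V < V_g = 27.4 m/s), as expected around a low.
Converting: 24.4 m/s × 1.944 = 47 knots

47 knots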